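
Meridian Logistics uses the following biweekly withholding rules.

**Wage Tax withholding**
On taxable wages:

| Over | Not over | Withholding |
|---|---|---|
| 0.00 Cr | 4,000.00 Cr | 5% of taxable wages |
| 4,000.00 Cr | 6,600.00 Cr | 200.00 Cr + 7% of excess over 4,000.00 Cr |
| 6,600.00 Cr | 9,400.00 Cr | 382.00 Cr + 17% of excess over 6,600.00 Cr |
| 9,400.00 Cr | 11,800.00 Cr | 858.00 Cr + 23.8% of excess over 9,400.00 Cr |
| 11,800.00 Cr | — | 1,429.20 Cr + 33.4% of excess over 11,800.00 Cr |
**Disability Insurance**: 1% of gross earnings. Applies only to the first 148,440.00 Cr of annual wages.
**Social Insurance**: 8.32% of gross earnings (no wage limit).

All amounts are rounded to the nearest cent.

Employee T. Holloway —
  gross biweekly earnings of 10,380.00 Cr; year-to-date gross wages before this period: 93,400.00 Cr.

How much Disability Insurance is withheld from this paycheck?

103.80 Cr

Disability Insurance: 1% × 10,380.00 Cr = 103.80 Cr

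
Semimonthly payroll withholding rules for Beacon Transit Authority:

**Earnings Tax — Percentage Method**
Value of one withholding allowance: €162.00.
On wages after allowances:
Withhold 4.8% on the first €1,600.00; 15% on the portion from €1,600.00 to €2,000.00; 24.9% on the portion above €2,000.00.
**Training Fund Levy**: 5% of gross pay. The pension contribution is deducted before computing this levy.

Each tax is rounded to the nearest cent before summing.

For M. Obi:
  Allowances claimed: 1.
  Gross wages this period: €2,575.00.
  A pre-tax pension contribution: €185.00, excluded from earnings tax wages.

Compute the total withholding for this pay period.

€313.07

Earnings Tax: taxable = €2,575.00 − €185.00 − 1×€162.00 = €2,228.00
  €136.80 + 24.9% × (€2,228.00 − €2,000.00) = €136.80 + 24.9% × €228.00 = €193.57
Training Fund Levy: 5% × €2,390.00 = €119.50
Total: €193.57 + €119.50 = €313.07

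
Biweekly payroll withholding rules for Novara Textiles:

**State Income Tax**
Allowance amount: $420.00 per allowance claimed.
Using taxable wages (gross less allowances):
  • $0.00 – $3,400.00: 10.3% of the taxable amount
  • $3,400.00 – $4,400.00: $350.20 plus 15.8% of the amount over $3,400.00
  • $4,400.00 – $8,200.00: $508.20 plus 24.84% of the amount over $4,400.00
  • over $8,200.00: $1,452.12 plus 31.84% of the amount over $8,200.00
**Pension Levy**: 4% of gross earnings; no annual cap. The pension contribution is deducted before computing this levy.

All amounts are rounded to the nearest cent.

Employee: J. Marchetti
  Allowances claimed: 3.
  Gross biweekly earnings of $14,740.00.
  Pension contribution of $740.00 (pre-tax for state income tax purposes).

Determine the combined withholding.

State Income Tax: taxable = $14,740.00 − $740.00 − 3×$420.00 = $12,740.00
  $1,452.12 + 31.84% × ($12,740.00 − $8,200.00) = $1,452.12 + 31.84% × $4,540.00 = $2,897.66
Pension Levy: 4% × $14,000.00 = $560.00
Total: $2,897.66 + $560.00 = $3,457.66

$3,457.66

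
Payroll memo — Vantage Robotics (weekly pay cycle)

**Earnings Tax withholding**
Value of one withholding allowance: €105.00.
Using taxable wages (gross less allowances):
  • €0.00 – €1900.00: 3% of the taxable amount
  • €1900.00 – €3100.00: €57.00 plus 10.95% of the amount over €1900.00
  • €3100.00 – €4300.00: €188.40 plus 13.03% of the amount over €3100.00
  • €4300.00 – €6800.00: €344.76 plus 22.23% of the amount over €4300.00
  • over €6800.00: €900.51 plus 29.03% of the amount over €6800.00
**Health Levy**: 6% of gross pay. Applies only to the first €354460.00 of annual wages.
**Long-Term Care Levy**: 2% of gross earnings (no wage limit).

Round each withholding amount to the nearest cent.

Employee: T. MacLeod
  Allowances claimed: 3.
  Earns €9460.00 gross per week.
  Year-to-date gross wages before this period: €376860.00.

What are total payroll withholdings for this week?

€1770.46

Earnings Tax: taxable = €9460.00 − 3×€105.00 = €9145.00
  €900.51 + 29.03% × (€9145.00 − €6800.00) = €900.51 + 29.03% × €2345.00 = €1581.26
Health Levy: YTD €376860.00 ≥ cap €354460.00 → €0.00
Long-Term Care Levy: 2% × €9460.00 = €189.20
Total: €1581.26 + €0.00 + €189.20 = €1770.46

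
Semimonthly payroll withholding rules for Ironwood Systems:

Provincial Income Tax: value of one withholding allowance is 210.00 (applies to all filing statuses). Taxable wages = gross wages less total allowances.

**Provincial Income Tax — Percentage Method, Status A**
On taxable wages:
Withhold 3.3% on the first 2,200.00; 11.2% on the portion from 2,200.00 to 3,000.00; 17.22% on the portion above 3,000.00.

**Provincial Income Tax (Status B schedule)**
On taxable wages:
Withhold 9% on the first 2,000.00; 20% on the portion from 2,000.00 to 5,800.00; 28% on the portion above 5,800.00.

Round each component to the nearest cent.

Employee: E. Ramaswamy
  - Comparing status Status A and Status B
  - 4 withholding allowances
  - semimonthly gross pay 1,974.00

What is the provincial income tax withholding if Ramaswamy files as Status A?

Provincial Income Tax (Status A): taxable = 1,974.00 − 4×210.00 = 1,134.00
  3.3% × 1,134.00 = 37.42

37.42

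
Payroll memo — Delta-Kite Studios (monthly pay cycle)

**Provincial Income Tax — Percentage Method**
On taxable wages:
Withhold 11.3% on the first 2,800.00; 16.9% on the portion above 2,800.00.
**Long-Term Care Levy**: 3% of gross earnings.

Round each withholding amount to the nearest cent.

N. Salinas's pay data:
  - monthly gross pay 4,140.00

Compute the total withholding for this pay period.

Provincial Income Tax: taxable = 4,140.00
  316.40 + 16.9% × (4,140.00 − 2,800.00) = 316.40 + 16.9% × 1,340.00 = 542.86
Long-Term Care Levy: 3% × 4,140.00 = 124.20
Total: 542.86 + 124.20 = 667.06

667.06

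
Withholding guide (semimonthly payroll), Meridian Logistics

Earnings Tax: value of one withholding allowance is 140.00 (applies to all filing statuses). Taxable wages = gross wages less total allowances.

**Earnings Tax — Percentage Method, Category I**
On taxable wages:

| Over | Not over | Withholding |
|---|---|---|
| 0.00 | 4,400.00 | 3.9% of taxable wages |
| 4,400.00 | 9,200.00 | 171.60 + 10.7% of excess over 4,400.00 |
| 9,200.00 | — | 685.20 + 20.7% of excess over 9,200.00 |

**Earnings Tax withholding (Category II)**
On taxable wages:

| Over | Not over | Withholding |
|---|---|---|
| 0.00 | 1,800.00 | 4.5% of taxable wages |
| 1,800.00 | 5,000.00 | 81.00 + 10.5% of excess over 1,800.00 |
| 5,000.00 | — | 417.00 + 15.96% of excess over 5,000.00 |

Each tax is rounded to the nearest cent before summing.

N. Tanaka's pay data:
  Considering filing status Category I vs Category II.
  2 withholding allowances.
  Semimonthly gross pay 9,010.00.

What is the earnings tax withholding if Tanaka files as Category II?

Earnings Tax (Category II): taxable = 9,010.00 − 2×140.00 = 8,730.00
  417.00 + 15.96% × (8,730.00 − 5,000.00) = 417.00 + 15.96% × 3,730.00 = 1,012.31

1,012.31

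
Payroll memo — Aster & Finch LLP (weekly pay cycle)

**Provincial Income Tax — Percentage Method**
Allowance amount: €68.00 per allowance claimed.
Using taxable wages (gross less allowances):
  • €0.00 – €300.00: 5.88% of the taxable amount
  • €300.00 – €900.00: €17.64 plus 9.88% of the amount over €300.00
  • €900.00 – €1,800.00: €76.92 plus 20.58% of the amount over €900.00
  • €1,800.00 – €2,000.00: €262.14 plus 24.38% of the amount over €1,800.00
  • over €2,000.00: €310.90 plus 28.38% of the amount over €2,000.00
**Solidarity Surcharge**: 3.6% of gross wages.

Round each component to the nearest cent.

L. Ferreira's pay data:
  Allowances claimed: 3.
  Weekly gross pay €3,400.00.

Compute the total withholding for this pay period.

Provincial Income Tax: taxable = €3,400.00 − 3×€68.00 = €3,196.00
  €310.90 + 28.38% × (€3,196.00 − €2,000.00) = €310.90 + 28.38% × €1,196.00 = €650.32
Solidarity Surcharge: 3.6% × €3,400.00 = €122.40
Total: €650.32 + €122.40 = €772.72

€772.72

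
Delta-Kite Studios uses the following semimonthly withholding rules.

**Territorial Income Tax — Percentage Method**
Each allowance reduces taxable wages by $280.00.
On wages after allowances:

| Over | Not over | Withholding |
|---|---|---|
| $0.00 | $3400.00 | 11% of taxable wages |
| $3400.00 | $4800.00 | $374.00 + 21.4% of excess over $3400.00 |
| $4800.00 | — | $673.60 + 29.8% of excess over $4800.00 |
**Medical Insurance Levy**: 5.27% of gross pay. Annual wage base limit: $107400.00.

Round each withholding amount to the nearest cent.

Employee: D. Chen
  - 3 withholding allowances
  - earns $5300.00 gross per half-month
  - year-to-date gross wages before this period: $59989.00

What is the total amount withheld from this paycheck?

$880.15

Territorial Income Tax: taxable = $5300.00 − 3×$280.00 = $4460.00
  $374.00 + 21.4% × ($4460.00 − $3400.00) = $374.00 + 21.4% × $1060.00 = $600.84
Medical Insurance Levy: 5.27% × $5300.00 = $279.31
Total: $600.84 + $279.31 = $880.15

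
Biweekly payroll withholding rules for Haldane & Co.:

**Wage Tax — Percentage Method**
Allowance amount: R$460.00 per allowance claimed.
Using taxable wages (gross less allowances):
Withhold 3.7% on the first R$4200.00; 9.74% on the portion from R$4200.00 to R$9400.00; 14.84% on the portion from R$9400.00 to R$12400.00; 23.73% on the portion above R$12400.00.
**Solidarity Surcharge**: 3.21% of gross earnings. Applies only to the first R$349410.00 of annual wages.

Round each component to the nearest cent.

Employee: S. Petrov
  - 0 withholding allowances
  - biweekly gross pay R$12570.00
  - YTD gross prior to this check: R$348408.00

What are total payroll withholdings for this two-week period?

Wage Tax: taxable = R$12570.00
  R$1107.08 + 23.73% × (R$12570.00 − R$12400.00) = R$1107.08 + 23.73% × R$170.00 = R$1147.42
Solidarity Surcharge: cap R$349410.00 − YTD R$348408.00 = R$1002.00 subject; 3.21% × R$1002.00 = R$32.16
Total: R$1147.42 + R$32.16 = R$1179.58

R$1179.58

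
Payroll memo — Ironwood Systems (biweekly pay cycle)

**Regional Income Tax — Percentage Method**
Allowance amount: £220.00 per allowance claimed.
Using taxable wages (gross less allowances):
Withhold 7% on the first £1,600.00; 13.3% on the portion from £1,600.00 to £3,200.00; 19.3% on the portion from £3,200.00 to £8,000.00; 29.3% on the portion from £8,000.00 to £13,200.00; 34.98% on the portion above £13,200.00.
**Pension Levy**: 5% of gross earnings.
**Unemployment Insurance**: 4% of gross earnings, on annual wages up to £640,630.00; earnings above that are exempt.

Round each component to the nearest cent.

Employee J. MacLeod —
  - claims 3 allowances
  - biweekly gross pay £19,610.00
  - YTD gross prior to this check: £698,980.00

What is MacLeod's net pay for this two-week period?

Regional Income Tax: taxable = £19,610.00 − 3×£220.00 = £18,950.00
  £2,774.80 + 34.98% × (£18,950.00 − £13,200.00) = £2,774.80 + 34.98% × £5,750.00 = £4,786.15
Pension Levy: 5% × £19,610.00 = £980.50
Unemployment Insurance: YTD £698,980.00 ≥ cap £640,630.00 → £0.00
Total withheld: £4,786.15 + £980.50 + £0.00 = £5,766.65
Net pay: £19,610.00 − £5,766.65 = £13,843.35

£13,843.35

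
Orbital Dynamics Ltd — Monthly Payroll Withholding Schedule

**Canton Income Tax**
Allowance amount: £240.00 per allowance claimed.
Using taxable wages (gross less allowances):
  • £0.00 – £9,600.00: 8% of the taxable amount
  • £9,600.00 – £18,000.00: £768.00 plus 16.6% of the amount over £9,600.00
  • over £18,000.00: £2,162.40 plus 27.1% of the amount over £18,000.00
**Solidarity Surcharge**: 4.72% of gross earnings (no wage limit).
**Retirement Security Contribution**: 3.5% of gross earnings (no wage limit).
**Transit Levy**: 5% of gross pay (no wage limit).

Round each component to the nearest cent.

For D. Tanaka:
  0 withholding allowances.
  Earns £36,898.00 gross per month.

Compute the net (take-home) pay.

Canton Income Tax: taxable = £36,898.00
  £2,162.40 + 27.1% × (£36,898.00 − £18,000.00) = £2,162.40 + 27.1% × £18,898.00 = £7,283.76
Solidarity Surcharge: 4.72% × £36,898.00 = £1,741.59
Retirement Security Contribution: 3.5% × £36,898.00 = £1,291.43
Transit Levy: 5% × £36,898.00 = £1,844.90
Total withheld: £7,283.76 + £1,741.59 + £1,291.43 + £1,844.90 = £12,161.68
Net pay: £36,898.00 − £12,161.68 = £24,736.32

£24,736.32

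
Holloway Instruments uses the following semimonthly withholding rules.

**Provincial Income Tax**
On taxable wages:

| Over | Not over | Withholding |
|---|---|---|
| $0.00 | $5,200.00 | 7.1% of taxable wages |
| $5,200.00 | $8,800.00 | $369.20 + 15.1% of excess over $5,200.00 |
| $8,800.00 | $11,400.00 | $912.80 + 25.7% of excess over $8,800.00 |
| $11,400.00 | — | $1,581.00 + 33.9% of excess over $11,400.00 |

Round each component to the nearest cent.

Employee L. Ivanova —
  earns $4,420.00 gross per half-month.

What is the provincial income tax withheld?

Provincial Income Tax: taxable = $4,420.00
  7.1% × $4,420.00 = $313.82

$313.82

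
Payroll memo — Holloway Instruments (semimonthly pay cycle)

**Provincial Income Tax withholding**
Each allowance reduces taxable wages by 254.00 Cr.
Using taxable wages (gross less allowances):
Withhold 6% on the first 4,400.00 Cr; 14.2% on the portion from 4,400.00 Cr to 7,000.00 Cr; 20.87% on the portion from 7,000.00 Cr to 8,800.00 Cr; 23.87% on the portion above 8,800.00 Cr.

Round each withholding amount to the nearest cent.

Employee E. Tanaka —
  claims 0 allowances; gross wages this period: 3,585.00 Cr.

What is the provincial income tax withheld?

Provincial Income Tax: taxable = 3,585.00 Cr
  6% × 3,585.00 Cr = 215.10 Cr

215.10 Cr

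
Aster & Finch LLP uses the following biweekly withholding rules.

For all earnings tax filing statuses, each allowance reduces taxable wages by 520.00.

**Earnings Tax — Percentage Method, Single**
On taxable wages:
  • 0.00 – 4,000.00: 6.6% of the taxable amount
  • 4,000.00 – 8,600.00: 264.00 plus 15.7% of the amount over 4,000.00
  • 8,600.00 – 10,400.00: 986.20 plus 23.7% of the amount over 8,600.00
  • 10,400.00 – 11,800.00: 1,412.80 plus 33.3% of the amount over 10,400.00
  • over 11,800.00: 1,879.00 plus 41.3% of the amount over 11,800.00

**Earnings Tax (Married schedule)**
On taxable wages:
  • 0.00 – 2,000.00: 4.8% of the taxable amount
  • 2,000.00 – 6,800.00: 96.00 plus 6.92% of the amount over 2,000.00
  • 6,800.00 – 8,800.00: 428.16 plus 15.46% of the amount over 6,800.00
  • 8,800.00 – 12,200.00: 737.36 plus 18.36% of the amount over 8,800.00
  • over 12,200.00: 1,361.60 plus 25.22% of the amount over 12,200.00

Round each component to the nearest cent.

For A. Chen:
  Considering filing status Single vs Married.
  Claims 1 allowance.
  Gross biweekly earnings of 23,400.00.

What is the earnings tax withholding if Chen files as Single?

6,455.04

Earnings Tax (Single): taxable = 23,400.00 − 1×520.00 = 22,880.00
  1,879.00 + 41.3% × (22,880.00 − 11,800.00) = 1,879.00 + 41.3% × 11,080.00 = 6,455.04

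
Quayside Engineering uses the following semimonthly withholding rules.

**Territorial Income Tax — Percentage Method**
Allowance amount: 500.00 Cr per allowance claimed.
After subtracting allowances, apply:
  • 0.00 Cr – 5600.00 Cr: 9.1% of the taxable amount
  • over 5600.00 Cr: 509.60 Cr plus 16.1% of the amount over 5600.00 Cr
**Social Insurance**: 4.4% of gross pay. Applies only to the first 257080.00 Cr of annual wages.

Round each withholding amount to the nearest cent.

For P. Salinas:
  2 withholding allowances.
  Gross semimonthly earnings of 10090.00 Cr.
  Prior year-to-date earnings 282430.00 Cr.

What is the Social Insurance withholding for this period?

Social Insurance: YTD 282430.00 Cr ≥ cap 257080.00 Cr → 0.00 Cr

0.00 Cr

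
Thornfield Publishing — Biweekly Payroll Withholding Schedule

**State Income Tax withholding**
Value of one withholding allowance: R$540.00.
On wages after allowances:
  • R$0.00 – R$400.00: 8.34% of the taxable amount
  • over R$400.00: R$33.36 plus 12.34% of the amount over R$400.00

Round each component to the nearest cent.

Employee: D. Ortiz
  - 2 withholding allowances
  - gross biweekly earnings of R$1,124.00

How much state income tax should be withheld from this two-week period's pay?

R$3.67

State Income Tax: taxable = R$1,124.00 − 2×R$540.00 = R$44.00
  8.34% × R$44.00 = R$3.67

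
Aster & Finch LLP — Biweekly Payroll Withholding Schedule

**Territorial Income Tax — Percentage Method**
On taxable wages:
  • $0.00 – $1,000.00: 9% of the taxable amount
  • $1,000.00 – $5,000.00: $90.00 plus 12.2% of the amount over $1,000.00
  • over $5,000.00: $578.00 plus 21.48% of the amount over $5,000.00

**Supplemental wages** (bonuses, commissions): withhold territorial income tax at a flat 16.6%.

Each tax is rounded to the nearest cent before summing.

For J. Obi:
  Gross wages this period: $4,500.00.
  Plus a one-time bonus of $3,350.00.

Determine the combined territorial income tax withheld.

$1,073.10

Territorial Income Tax: taxable = $4,500.00
  $90.00 + 12.2% × ($4,500.00 − $1,000.00) = $90.00 + 12.2% × $3,500.00 = $517.00
Supplemental (16.6% flat on bonus): 16.6% × $3,350.00 = $556.10
Total territorial income tax: $517.00 + $556.10 = $1,073.10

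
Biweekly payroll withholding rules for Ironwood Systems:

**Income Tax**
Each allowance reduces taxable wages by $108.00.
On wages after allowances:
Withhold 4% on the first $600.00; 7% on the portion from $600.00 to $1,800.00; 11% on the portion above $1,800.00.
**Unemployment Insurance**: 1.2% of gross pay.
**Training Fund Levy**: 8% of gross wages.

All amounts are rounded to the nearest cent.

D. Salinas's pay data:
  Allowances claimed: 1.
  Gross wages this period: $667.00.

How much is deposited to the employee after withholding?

Income Tax: taxable = $667.00 − 1×$108.00 = $559.00
  4% × $559.00 = $22.36
Unemployment Insurance: 1.2% × $667.00 = $8.00
Training Fund Levy: 8% × $667.00 = $53.36
Total withheld: $22.36 + $8.00 + $53.36 = $83.72
Net pay: $667.00 − $83.72 = $583.28

$583.28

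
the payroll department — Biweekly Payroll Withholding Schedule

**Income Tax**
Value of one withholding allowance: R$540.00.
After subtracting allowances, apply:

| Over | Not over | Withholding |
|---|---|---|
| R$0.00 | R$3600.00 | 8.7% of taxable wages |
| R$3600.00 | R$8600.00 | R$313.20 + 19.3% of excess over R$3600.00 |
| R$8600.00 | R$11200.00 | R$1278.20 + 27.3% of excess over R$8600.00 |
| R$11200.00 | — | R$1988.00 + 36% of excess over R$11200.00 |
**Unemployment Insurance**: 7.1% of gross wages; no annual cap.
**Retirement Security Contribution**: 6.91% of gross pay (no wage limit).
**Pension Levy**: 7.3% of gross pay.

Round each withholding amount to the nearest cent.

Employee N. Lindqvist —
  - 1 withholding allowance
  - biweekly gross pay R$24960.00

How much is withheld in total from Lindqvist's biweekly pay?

Income Tax: taxable = R$24960.00 − 1×R$540.00 = R$24420.00
  R$1988.00 + 36% × (R$24420.00 − R$11200.00) = R$1988.00 + 36% × R$13220.00 = R$6747.20
Unemployment Insurance: 7.1% × R$24960.00 = R$1772.16
Retirement Security Contribution: 6.91% × R$24960.00 = R$1724.74
Pension Levy: 7.3% × R$24960.00 = R$1822.08
Total: R$6747.20 + R$1772.16 + R$1724.74 + R$1822.08 = R$12066.18

R$12066.18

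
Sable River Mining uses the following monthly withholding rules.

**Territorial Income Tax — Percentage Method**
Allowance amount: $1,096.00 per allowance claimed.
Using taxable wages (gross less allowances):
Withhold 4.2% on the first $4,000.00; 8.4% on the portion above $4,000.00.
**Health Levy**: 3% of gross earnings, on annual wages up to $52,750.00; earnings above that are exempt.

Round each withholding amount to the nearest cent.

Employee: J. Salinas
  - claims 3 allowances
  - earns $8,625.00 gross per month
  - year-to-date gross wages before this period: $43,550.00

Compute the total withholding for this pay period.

Territorial Income Tax: taxable = $8,625.00 − 3×$1,096.00 = $5,337.00
  $168.00 + 8.4% × ($5,337.00 − $4,000.00) = $168.00 + 8.4% × $1,337.00 = $280.31
Health Levy: 3% × $8,625.00 = $258.75
Total: $280.31 + $258.75 = $539.06

$539.06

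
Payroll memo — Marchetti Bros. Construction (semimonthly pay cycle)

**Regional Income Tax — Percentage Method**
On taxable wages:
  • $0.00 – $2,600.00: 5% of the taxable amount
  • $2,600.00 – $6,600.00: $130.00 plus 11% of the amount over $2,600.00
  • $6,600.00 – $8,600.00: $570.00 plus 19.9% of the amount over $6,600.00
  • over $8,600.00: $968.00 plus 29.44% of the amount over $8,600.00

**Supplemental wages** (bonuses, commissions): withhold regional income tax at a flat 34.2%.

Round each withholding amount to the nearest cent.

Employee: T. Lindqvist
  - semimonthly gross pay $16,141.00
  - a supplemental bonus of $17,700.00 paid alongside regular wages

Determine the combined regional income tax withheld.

$9,241.47

Regional Income Tax: taxable = $16,141.00
  $968.00 + 29.44% × ($16,141.00 − $8,600.00) = $968.00 + 29.44% × $7,541.00 = $3,188.07
Supplemental (34.2% flat on bonus): 34.2% × $17,700.00 = $6,053.40
Total regional income tax: $3,188.07 + $6,053.40 = $9,241.47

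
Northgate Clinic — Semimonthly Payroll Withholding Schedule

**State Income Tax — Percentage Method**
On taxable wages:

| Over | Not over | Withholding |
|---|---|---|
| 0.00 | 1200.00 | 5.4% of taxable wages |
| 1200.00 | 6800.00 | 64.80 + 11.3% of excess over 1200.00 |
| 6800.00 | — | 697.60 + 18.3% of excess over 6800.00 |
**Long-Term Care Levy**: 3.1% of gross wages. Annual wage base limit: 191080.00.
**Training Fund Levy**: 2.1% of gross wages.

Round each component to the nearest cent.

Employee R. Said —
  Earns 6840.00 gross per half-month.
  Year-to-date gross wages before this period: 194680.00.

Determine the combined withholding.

State Income Tax: taxable = 6840.00
  697.60 + 18.3% × (6840.00 − 6800.00) = 697.60 + 18.3% × 40.00 = 704.92
Long-Term Care Levy: YTD 194680.00 ≥ cap 191080.00 → 0.00
Training Fund Levy: 2.1% × 6840.00 = 143.64
Total: 704.92 + 0.00 + 143.64 = 848.56

848.56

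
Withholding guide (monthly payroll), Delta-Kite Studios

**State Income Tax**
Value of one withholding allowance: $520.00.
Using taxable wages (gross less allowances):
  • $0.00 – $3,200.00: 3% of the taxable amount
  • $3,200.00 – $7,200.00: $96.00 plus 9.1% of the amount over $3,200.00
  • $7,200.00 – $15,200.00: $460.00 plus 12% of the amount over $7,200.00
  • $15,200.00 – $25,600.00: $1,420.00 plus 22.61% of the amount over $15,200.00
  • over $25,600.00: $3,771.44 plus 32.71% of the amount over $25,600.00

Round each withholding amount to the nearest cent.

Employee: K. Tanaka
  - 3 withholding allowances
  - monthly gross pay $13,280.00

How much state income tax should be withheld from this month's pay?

State Income Tax: taxable = $13,280.00 − 3×$520.00 = $11,720.00
  $460.00 + 12% × ($11,720.00 − $7,200.00) = $460.00 + 12% × $4,520.00 = $1,002.40

$1,002.40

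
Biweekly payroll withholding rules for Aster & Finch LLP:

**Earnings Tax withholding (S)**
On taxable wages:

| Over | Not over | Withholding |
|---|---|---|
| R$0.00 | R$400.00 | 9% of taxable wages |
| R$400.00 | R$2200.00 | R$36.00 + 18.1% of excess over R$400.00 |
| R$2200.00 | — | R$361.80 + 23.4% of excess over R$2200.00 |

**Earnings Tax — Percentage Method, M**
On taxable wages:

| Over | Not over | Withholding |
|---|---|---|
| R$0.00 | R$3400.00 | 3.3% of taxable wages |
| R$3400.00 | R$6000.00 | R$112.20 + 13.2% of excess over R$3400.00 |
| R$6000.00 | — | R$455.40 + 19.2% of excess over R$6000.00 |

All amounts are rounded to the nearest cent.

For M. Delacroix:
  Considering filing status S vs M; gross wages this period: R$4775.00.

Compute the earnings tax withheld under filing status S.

R$964.35

Earnings Tax (S): taxable = R$4775.00
  R$361.80 + 23.4% × (R$4775.00 − R$2200.00) = R$361.80 + 23.4% × R$2575.00 = R$964.35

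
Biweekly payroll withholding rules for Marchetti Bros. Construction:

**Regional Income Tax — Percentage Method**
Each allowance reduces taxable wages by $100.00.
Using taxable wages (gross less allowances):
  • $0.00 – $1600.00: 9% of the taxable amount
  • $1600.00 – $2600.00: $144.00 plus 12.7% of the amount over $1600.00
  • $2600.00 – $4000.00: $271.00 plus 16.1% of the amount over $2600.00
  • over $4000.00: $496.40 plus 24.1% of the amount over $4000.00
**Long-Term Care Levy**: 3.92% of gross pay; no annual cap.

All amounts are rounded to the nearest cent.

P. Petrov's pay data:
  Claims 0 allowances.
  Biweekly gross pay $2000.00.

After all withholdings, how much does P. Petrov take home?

Regional Income Tax: taxable = $2000.00
  $144.00 + 12.7% × ($2000.00 − $1600.00) = $144.00 + 12.7% × $400.00 = $194.80
Long-Term Care Levy: 3.92% × $2000.00 = $78.40
Total withheld: $194.80 + $78.40 = $273.20
Net pay: $2000.00 − $273.20 = $1726.80

$1726.80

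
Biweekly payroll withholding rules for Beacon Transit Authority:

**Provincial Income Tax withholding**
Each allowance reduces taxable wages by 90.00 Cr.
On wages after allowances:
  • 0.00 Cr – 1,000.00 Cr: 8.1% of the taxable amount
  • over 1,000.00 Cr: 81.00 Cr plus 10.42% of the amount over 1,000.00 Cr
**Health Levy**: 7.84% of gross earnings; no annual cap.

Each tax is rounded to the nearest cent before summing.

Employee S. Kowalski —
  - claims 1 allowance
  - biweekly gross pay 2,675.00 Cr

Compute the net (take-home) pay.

2,219.12 Cr

Provincial Income Tax: taxable = 2,675.00 Cr − 1×90.00 Cr = 2,585.00 Cr
  81.00 Cr + 10.42% × (2,585.00 Cr − 1,000.00 Cr) = 81.00 Cr + 10.42% × 1,585.00 Cr = 246.16 Cr
Health Levy: 7.84% × 2,675.00 Cr = 209.72 Cr
Total withheld: 246.16 Cr + 209.72 Cr = 455.88 Cr
Net pay: 2,675.00 Cr − 455.88 Cr = 2,219.12 Cr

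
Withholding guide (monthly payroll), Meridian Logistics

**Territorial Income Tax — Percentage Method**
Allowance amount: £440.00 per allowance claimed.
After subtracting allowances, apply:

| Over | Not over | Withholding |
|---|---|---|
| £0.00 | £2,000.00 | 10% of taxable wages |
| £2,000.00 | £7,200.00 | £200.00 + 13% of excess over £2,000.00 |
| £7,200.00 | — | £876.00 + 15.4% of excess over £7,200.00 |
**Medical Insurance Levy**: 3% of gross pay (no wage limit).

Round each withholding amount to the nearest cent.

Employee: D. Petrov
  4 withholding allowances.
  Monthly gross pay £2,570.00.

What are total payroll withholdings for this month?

£158.10

Territorial Income Tax: taxable = £2,570.00 − 4×£440.00 = £810.00
  10% × £810.00 = £81.00
Medical Insurance Levy: 3% × £2,570.00 = £77.10
Total: £81.00 + £77.10 = £158.10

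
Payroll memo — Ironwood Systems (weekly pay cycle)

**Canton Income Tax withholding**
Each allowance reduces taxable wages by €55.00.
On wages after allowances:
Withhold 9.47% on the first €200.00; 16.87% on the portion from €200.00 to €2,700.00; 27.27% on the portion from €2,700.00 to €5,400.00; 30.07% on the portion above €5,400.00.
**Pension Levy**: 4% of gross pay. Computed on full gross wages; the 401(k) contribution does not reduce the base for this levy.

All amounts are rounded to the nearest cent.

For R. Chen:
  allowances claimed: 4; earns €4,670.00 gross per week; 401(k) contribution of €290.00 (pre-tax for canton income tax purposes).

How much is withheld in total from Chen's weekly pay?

€1,025.63

Canton Income Tax: taxable = €4,670.00 − €290.00 − 4×€55.00 = €4,160.00
  €440.69 + 27.27% × (€4,160.00 − €2,700.00) = €440.69 + 27.27% × €1,460.00 = €838.83
Pension Levy: 4% × €4,670.00 = €186.80
Total: €838.83 + €186.80 = €1,025.63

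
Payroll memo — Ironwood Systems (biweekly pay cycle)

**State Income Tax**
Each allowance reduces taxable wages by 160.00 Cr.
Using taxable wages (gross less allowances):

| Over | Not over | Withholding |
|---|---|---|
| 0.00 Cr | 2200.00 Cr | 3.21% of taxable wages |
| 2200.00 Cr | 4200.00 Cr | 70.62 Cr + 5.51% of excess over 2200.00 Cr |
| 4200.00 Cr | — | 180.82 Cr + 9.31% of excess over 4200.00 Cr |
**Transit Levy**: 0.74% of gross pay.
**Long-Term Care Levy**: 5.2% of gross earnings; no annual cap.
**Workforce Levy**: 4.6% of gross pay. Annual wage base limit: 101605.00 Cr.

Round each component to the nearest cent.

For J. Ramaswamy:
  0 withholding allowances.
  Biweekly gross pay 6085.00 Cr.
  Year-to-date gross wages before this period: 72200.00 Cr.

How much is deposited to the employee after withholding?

State Income Tax: taxable = 6085.00 Cr
  180.82 Cr + 9.31% × (6085.00 Cr − 4200.00 Cr) = 180.82 Cr + 9.31% × 1885.00 Cr = 356.31 Cr
Transit Levy: 0.74% × 6085.00 Cr = 45.03 Cr
Long-Term Care Levy: 5.2% × 6085.00 Cr = 316.42 Cr
Workforce Levy: 4.6% × 6085.00 Cr = 279.91 Cr
Total withheld: 356.31 Cr + 45.03 Cr + 316.42 Cr + 279.91 Cr = 997.67 Cr
Net pay: 6085.00 Cr − 997.67 Cr = 5087.33 Cr

5087.33 Cr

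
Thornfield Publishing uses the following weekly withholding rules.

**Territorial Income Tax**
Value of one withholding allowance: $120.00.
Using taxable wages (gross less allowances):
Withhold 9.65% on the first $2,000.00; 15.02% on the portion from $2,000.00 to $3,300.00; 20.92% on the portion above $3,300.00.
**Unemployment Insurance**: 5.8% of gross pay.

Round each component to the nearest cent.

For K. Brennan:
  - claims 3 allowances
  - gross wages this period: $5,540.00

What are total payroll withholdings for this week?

$1,102.88

Territorial Income Tax: taxable = $5,540.00 − 3×$120.00 = $5,180.00
  $388.26 + 20.92% × ($5,180.00 − $3,300.00) = $388.26 + 20.92% × $1,880.00 = $781.56
Unemployment Insurance: 5.8% × $5,540.00 = $321.32
Total: $781.56 + $321.32 = $1,102.88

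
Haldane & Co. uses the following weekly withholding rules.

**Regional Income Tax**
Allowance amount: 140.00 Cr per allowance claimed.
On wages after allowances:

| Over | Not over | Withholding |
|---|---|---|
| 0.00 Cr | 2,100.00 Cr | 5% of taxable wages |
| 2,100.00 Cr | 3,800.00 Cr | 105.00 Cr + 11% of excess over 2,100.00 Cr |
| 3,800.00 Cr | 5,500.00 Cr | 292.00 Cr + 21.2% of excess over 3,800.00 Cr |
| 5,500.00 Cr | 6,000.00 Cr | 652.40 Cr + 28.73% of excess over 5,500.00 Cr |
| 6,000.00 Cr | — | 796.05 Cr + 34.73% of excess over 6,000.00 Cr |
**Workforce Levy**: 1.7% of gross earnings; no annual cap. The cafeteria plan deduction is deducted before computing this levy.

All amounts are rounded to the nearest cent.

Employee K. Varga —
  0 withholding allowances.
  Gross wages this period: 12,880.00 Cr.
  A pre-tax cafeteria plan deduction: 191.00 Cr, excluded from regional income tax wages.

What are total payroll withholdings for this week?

Regional Income Tax: taxable = 12,880.00 Cr − 191.00 Cr = 12,689.00 Cr
  796.05 Cr + 34.73% × (12,689.00 Cr − 6,000.00 Cr) = 796.05 Cr + 34.73% × 6,689.00 Cr = 3,119.14 Cr
Workforce Levy: 1.7% × 12,689.00 Cr = 215.71 Cr
Total: 3,119.14 Cr + 215.71 Cr = 3,334.85 Cr

3,334.85 Cr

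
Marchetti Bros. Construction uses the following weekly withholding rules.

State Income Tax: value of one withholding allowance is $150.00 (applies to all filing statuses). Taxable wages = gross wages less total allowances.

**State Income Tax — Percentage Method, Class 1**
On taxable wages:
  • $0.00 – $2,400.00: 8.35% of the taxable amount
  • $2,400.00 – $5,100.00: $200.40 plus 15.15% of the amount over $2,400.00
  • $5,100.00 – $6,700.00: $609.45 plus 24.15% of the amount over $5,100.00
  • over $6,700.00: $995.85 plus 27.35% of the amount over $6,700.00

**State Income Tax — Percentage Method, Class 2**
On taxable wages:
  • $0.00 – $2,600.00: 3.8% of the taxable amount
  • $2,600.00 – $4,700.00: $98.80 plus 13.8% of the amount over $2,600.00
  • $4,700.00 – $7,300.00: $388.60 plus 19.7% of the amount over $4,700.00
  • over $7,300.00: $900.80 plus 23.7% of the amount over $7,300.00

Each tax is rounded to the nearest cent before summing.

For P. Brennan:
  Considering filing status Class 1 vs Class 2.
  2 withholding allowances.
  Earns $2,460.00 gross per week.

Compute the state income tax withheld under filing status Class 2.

State Income Tax (Class 2): taxable = $2,460.00 − 2×$150.00 = $2,160.00
  3.8% × $2,160.00 = $82.08

$82.08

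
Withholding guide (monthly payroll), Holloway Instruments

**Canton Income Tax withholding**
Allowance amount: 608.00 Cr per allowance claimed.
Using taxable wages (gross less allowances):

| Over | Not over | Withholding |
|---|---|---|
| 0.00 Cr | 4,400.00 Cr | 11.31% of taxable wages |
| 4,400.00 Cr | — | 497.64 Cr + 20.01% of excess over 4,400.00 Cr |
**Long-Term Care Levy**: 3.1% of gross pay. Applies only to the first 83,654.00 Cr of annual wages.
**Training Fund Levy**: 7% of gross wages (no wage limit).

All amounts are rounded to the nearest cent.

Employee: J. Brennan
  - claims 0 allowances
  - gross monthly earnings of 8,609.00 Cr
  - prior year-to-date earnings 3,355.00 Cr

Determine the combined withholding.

2,209.37 Cr

Canton Income Tax: taxable = 8,609.00 Cr
  497.64 Cr + 20.01% × (8,609.00 Cr − 4,400.00 Cr) = 497.64 Cr + 20.01% × 4,209.00 Cr = 1,339.86 Cr
Long-Term Care Levy: 3.1% × 8,609.00 Cr = 266.88 Cr
Training Fund Levy: 7% × 8,609.00 Cr = 602.63 Cr
Total: 1,339.86 Cr + 266.88 Cr + 602.63 Cr = 2,209.37 Cr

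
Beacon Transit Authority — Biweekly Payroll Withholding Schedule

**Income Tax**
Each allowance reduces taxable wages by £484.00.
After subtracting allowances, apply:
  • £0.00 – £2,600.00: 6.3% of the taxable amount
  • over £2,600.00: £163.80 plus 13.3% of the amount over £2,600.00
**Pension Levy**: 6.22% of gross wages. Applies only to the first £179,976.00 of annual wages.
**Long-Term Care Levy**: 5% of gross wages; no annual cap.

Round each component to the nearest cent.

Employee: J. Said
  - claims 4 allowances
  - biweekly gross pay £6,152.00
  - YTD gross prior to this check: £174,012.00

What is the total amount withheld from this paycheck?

£1,057.29

Income Tax: taxable = £6,152.00 − 4×£484.00 = £4,216.00
  £163.80 + 13.3% × (£4,216.00 − £2,600.00) = £163.80 + 13.3% × £1,616.00 = £378.73
Pension Levy: cap £179,976.00 − YTD £174,012.00 = £5,964.00 subject; 6.22% × £5,964.00 = £370.96
Long-Term Care Levy: 5% × £6,152.00 = £307.60
Total: £378.73 + £370.96 + £307.60 = £1,057.29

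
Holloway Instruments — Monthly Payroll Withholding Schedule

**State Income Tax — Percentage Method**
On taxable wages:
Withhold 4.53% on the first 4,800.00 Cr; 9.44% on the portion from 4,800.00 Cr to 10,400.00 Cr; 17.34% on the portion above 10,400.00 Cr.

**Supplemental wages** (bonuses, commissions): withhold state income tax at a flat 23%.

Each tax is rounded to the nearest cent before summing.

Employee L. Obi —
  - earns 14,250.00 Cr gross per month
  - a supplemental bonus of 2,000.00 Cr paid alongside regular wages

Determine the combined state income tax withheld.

State Income Tax: taxable = 14,250.00 Cr
  746.08 Cr + 17.34% × (14,250.00 Cr − 10,400.00 Cr) = 746.08 Cr + 17.34% × 3,850.00 Cr = 1,413.67 Cr
Supplemental (23% flat on bonus): 23% × 2,000.00 Cr = 460.00 Cr
Total state income tax: 1,413.67 Cr + 460.00 Cr = 1,873.67 Cr

1,873.67 Cr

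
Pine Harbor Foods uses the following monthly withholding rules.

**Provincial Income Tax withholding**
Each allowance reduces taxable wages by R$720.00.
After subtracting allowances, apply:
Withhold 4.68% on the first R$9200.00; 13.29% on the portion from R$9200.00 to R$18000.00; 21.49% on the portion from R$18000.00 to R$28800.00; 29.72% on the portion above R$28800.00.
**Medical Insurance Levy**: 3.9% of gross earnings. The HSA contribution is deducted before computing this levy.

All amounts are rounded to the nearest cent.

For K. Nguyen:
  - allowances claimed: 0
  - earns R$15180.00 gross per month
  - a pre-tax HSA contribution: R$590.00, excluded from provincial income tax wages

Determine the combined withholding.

R$1715.90

Provincial Income Tax: taxable = R$15180.00 − R$590.00 = R$14590.00
  R$430.56 + 13.29% × (R$14590.00 − R$9200.00) = R$430.56 + 13.29% × R$5390.00 = R$1146.89
Medical Insurance Levy: 3.9% × R$14590.00 = R$569.01
Total: R$1146.89 + R$569.01 = R$1715.90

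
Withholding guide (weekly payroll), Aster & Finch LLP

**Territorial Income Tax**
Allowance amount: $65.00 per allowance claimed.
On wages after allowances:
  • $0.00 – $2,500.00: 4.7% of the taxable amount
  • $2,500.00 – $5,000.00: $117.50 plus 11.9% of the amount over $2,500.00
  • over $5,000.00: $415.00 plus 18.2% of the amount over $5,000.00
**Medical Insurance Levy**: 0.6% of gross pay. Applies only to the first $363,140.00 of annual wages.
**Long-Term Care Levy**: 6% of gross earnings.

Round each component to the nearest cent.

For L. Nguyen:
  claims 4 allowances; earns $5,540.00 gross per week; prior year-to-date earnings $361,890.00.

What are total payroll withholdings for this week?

$805.86

Territorial Income Tax: taxable = $5,540.00 − 4×$65.00 = $5,280.00
  $415.00 + 18.2% × ($5,280.00 − $5,000.00) = $415.00 + 18.2% × $280.00 = $465.96
Medical Insurance Levy: cap $363,140.00 − YTD $361,890.00 = $1,250.00 subject; 0.6% × $1,250.00 = $7.50
Long-Term Care Levy: 6% × $5,540.00 = $332.40
Total: $465.96 + $7.50 + $332.40 = $805.86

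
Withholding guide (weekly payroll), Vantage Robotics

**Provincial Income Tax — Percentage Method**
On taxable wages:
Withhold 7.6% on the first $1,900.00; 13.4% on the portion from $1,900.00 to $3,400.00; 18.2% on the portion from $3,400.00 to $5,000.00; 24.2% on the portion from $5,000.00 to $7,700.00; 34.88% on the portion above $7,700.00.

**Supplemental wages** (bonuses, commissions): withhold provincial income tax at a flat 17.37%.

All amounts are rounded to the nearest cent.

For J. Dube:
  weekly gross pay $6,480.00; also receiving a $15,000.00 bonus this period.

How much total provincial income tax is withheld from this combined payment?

Provincial Income Tax: taxable = $6,480.00
  $636.60 + 24.2% × ($6,480.00 − $5,000.00) = $636.60 + 24.2% × $1,480.00 = $994.76
Supplemental (17.37% flat on bonus): 17.37% × $15,000.00 = $2,605.50
Total provincial income tax: $994.76 + $2,605.50 = $3,600.26

$3,600.26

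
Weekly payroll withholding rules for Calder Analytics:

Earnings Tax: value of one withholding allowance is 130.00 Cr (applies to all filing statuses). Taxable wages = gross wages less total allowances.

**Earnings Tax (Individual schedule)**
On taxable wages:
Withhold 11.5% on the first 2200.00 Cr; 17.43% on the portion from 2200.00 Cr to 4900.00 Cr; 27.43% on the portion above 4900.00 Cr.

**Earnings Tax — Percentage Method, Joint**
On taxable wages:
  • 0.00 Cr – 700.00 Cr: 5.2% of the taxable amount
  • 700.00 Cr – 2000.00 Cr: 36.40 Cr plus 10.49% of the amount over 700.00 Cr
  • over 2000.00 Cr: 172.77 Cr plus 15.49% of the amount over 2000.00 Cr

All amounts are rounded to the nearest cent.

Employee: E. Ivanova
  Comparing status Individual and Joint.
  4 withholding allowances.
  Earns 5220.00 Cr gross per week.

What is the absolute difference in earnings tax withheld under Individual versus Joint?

97.75 Cr

Earnings Tax (Individual): taxable = 5220.00 Cr − 4×130.00 Cr = 4700.00 Cr
  253.00 Cr + 17.43% × (4700.00 Cr − 2200.00 Cr) = 253.00 Cr + 17.43% × 2500.00 Cr = 688.75 Cr
Earnings Tax (Joint): taxable = 5220.00 Cr − 4×130.00 Cr = 4700.00 Cr
  172.77 Cr + 15.49% × (4700.00 Cr − 2000.00 Cr) = 172.77 Cr + 15.49% × 2700.00 Cr = 591.00 Cr
Difference: |688.75 Cr − 591.00 Cr| = 97.75 Cr (higher under Individual)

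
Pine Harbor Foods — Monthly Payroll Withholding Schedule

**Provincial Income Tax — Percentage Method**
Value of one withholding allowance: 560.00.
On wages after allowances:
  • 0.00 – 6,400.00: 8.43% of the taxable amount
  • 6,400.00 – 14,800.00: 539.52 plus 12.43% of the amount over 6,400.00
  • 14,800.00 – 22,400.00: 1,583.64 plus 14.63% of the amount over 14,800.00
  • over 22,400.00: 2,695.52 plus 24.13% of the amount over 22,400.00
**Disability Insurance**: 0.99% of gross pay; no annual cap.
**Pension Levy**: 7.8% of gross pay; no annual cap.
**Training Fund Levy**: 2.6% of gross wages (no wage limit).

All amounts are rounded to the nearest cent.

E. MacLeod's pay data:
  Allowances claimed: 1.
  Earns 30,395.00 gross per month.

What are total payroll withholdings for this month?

Provincial Income Tax: taxable = 30,395.00 − 1×560.00 = 29,835.00
  2,695.52 + 24.13% × (29,835.00 − 22,400.00) = 2,695.52 + 24.13% × 7,435.00 = 4,489.59
Disability Insurance: 0.99% × 30,395.00 = 300.91
Pension Levy: 7.8% × 30,395.00 = 2,370.81
Training Fund Levy: 2.6% × 30,395.00 = 790.27
Total: 4,489.59 + 300.91 + 2,370.81 + 790.27 = 7,951.58

7,951.58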